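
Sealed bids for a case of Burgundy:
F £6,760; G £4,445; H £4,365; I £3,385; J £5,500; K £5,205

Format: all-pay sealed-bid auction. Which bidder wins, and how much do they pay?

F pays £6,760

Bids in order: 6,760 (F) > 5,500 (J) > 5,205 (K) > 4,445 (G) > 4,365 (H) > 3,385 (I)
F wins with the top bid; all bids are sunk regardless.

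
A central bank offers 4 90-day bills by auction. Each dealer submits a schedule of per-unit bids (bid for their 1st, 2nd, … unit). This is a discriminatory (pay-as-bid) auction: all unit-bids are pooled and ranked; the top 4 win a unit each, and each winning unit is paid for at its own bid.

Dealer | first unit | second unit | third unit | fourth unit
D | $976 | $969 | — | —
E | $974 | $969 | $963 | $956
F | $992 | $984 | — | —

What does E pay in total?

E pays $974

Pooled unit-bids ranked (top 4): 992 (F-1), 984 (F-2), 976 (D-1), 974 (E-1)
Next rejected bid: $969 (not a price — pay-as-bid).
E's winning unit-bids: 974 = $974.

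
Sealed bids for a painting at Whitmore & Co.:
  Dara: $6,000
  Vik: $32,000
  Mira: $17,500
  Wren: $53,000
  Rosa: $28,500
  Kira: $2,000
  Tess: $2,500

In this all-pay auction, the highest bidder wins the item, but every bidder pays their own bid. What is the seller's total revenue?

Total revenue: $141,500

Rule: the highest bidder wins the item, but every bidder pays their own bid.
Bids ranked: 53,000 (Wren) > 32,000 (Vik) > 28,500 (Rosa) > 17,500 (Mira) > 6,000 (Dara) > 2,500 (Tess) > …
Every bidder forfeits their bid regardless of winning.
Revenue = 6,000 + 32,000 + 17,500 + 53,000 + 28,500 + 2,000 + 2,500 = $141,500.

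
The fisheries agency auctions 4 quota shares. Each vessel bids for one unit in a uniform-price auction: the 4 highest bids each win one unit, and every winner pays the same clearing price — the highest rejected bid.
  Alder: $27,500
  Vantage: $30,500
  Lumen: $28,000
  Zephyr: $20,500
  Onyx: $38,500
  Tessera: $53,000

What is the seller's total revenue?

Sorting: 53,000 (Tessera), 38,500 (Onyx), 30,500 (Vantage), 28,000 (Lumen), 27,500 (Alder), 20,500 (Zephyr)
Top 4: Tessera, Onyx, Vantage, Lumen.
Clearing price = highest rejected bid = $27,500.
Total revenue = 4 × $27,500 = $110,000.

Total revenue: $110,000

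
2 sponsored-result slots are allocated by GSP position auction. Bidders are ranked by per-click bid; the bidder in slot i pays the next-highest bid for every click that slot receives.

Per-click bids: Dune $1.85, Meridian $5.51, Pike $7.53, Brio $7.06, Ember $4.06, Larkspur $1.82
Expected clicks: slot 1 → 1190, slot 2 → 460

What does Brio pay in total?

Brio pays $2534.60

Sorting advertisers: $7.53 (Pike) > $7.06 (Brio) > $5.51 (Meridian) > …
Brio holds slot 2 → pays next bid $5.51 × 460 clicks = $2534.60.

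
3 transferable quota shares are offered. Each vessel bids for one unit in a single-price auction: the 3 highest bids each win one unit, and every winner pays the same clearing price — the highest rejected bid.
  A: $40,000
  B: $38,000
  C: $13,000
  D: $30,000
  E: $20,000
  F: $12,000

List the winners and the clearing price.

A, B, D; each pays $20,000

Ordering the bids: 40,000 (A), 38,000 (B), 30,000 (D), 20,000 (E), 13,000 (C), …
Winners (3 units): A, B, D.
First losing bid is E's $20,000, which sets the uniform price.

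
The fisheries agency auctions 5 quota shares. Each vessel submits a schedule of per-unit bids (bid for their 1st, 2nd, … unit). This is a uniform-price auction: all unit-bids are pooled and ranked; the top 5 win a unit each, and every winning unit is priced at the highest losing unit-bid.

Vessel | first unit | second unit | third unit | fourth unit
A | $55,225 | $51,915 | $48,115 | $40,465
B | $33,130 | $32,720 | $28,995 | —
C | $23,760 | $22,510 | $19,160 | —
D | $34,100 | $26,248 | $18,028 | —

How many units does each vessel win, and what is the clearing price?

Pooled unit-bids ranked (top 5): 55,225 (A-1), 51,915 (A-2), 48,115 (A-3), 40,465 (A-4), 34,100 (D-1)
The (k+1)-th unit-bid is $33,130.
Allocation: A 4, D 1.

A 4, D 1; clearing price $33,130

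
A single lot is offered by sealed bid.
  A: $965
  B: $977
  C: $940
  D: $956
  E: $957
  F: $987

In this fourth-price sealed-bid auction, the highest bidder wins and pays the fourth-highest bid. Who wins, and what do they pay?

F pays $957

Sorting bids: 987 (F) > 977 (B) > 965 (A) > 957 (E) > 956 (D) > 940 (C)
F is highest; pays the fourth-highest bid, $957.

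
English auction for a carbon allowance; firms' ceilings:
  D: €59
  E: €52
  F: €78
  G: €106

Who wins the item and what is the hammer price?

G wins at €78

Limits in order: 106 (G) > 78 (F) > 59 (D) > 52 (E)
F is the last rival to drop out, at €78; G remains and wins at that price.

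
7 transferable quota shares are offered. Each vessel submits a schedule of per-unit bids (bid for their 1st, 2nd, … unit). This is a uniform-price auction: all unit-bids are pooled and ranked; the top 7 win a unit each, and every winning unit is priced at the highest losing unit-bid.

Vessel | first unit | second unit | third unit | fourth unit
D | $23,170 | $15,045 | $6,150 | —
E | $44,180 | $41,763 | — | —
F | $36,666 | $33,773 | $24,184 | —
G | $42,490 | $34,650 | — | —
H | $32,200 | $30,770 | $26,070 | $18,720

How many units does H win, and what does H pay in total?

H: 1 unit, pays $30,770

Pooled unit-bids ranked (top 7): 44,180 (E-1), 42,490 (G-1), 41,763 (E-2), 36,666 (F-1), 34,650 (G-2), 33,773 (F-2), 32,200 (H-1)
First bid not allocated: $30,770.
H wins 1 unit(s) at $30,770 each.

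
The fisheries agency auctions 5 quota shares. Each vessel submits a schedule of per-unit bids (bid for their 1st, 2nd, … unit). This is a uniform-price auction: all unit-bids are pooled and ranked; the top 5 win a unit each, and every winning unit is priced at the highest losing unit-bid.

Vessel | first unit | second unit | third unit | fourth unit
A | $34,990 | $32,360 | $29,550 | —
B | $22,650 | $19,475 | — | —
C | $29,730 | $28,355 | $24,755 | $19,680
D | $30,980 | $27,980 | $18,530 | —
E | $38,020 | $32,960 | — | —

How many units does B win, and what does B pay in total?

Pooled unit-bids ranked (top 5): 38,020 (E-1), 34,990 (A-1), 32,960 (E-2), 32,360 (A-2), 30,980 (D-1)
Highest rejected unit-bid = $29,730.
B wins 0 unit(s) at $29,730 each.

B: 0 units, pays $0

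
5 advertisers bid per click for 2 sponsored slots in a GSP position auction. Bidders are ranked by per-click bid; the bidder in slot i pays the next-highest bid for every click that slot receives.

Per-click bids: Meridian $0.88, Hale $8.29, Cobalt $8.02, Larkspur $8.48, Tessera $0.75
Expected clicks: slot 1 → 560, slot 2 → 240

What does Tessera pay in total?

Sorting advertisers: $8.48 (Larkspur) > $8.29 (Hale) > $8.02 (Cobalt) > …
Tessera ranks below slot 2 → no slot, pays nothing.

Tessera pays $0.00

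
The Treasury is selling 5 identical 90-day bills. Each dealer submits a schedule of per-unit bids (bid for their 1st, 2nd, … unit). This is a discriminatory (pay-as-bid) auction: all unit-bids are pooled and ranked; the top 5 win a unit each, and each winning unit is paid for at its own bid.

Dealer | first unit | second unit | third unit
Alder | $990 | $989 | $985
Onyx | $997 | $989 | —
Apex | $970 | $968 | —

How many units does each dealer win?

Pooled unit-bids ranked (top 5): 997 (Onyx-1), 990 (Alder-1), 989 (Alder-2), 989 (Onyx-2), 985 (Alder-3)
Next rejected bid: $970 (not a price — pay-as-bid).
Allocation: Alder 3, Onyx 2.

Alder 3, Onyx 2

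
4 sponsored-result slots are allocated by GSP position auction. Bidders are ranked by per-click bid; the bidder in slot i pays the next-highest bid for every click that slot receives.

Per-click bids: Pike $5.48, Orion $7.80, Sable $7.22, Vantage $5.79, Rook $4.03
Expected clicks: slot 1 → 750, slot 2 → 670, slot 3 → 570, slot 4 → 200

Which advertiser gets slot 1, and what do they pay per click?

Ranked by bid: $7.80 (Orion) > $7.22 (Sable) > $5.79 (Vantage) > $5.48 (Pike) > $4.03 (Rook)
Slot 1 goes to the first-ranked bidder, Orion, who pays the next bid down: $7.22/click.

Orion; $7.22 per click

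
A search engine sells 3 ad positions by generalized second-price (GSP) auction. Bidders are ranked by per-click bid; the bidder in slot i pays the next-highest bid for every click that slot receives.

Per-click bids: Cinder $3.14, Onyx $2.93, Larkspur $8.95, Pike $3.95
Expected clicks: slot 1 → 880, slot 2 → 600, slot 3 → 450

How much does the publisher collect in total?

Ranked by bid: $8.95 (Larkspur) > $3.95 (Pike) > $3.14 (Cinder) > $2.93 (Onyx)
Slot 1: Larkspur pays $3.95 × 880 = $3476.00
Slot 2: Pike pays $3.14 × 600 = $1884.00
Slot 3: Cinder pays $2.93 × 450 = $1318.50
Total = $6678.50

Total revenue: $6678.50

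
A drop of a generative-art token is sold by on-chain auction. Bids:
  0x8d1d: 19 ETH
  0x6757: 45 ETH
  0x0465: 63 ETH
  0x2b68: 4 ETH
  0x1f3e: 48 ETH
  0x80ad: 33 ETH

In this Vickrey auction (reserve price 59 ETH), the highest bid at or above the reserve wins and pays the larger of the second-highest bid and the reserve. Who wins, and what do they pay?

Vickrey auction (reserve price 59 ETH): the highest bid at or above the reserve wins and pays the larger of the second-highest bid and the reserve.
Bids ranked: 63 (0x0465) > 48 (0x1f3e) > 45 (0x6757) > 33 (0x80ad) > 19 (0x8d1d) > 4 (0x2b68)
0x0465 has the top bid at or above the reserve (63 ETH).
max(second-highest 48 ETH, reserve 59 ETH) = 59 ETH.

0x0465 pays 59 ETH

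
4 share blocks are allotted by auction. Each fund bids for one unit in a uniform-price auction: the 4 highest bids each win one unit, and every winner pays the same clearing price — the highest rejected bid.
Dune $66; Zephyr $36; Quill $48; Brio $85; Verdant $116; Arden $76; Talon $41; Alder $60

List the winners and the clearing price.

Verdant, Brio, Arden, Dune; each pays $60

Sorting: 116 (Verdant), 85 (Brio), 76 (Arden), 66 (Dune), 60 (Alder), 48 (Quill), …
Winners (4 units): Verdant, Brio, Arden, Dune.
Highest unsuccessful bid: $60 → clearing price.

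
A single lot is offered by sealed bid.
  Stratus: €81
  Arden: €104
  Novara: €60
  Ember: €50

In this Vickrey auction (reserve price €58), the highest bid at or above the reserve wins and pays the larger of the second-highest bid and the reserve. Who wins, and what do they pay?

Rule: the highest bid at or above the reserve wins and pays the larger of the second-highest bid and the reserve.
Bids ranked: 104 (Arden) > 81 (Stratus) > 60 (Novara) > 50 (Ember)
Arden has the top bid at or above the reserve (€104).
Second-highest bid €81 exceeds the reserve €58 → payment €81.

Arden pays €81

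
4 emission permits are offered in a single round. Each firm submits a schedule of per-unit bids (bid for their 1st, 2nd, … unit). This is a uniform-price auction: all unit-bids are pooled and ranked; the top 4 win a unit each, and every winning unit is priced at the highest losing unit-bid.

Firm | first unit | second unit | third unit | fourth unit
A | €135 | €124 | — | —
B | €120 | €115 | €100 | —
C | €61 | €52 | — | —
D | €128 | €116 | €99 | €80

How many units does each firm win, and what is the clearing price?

All unit-bids, highest first — top 4: 135 (A-1), 128 (D-1), 124 (A-2), 120 (B-1)
First bid not allocated: €116.
Allocation: A 2, B 1, D 1.

A 2, B 1, D 1; clearing price €116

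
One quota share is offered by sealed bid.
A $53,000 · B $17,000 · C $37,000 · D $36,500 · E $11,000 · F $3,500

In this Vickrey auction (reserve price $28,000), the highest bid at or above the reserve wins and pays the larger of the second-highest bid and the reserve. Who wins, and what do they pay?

A pays $37,000

Vickrey auction (reserve price $28,000): the highest bid at or above the reserve wins and pays the larger of the second-highest bid and the reserve.
Sorting bids: 53,000 (A) > 37,000 (C) > 36,500 (D) > 17,000 (B) > 11,000 (E) > 3,500 (F)
Highest eligible bid: A at $53,000.
Second-highest bid $37,000 exceeds the reserve $28,000 → payment $37,000.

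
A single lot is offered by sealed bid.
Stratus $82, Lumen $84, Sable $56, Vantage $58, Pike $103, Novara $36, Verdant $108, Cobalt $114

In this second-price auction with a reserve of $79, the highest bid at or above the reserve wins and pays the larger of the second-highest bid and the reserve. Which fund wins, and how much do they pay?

Rule: the highest bid at or above the reserve wins and pays the larger of the second-highest bid and the reserve.
Sorting bids: 114 (Cobalt) > 108 (Verdant) > 103 (Pike) > 84 (Lumen) > 82 (Stratus) > 58 (Vantage) > …
Cobalt has the top bid at or above the reserve ($114).
Second-highest bid $108 exceeds the reserve $79 → payment $108.

Cobalt pays $108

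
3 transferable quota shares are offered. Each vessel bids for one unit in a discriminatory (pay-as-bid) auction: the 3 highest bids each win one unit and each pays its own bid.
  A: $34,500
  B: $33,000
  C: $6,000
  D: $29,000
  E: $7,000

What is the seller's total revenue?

Total revenue: $96,500

Ordering the bids: 34,500 (A), 33,000 (B), 29,000 (D), 7,000 (E), 6,000 (C)
The 3 highest are A, B, D.
Total revenue = 34,500 + 33,000 + 29,000 = $96,500.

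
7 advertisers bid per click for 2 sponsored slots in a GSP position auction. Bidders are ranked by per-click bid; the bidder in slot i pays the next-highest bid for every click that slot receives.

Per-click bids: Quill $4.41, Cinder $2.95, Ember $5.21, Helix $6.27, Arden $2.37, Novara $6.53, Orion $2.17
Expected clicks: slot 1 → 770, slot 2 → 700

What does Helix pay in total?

Sorting advertisers: $6.53 (Novara) > $6.27 (Helix) > $5.21 (Ember) > …
Helix holds slot 2 → pays next bid $5.21 × 700 clicks = $3647.00.

Helix pays $3647.00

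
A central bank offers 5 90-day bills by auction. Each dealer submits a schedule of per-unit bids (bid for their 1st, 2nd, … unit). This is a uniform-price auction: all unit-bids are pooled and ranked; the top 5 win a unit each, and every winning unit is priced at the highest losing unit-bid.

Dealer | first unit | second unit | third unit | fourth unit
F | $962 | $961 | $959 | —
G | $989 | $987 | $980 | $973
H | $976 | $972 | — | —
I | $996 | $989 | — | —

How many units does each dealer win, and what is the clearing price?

Merging the schedules and taking the best 5: 996 (I-1), 989 (G-1), 989 (I-2), 987 (G-2), 980 (G-3)
Highest rejected unit-bid = $976.
Allocation: G 3, I 2.

G 3, I 2; clearing price $976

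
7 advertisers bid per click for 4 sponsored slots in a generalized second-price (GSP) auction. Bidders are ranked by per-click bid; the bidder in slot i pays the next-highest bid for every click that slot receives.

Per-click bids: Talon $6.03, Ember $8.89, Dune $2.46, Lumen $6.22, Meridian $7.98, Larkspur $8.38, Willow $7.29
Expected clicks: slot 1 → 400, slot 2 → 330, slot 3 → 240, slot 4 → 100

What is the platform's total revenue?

Sorting advertisers: $8.89 (Ember) > $8.38 (Larkspur) > $7.98 (Meridian) > $7.29 (Willow) > $6.22 (Lumen) > …
Slot 1: Ember pays $8.38 × 400 = $3352.00
Slot 2: Larkspur pays $7.98 × 330 = $2633.40
Slot 3: Meridian pays $7.29 × 240 = $1749.60
Slot 4: Willow pays $6.22 × 100 = $622.00
Total = $8357.00

Total revenue: $8357.00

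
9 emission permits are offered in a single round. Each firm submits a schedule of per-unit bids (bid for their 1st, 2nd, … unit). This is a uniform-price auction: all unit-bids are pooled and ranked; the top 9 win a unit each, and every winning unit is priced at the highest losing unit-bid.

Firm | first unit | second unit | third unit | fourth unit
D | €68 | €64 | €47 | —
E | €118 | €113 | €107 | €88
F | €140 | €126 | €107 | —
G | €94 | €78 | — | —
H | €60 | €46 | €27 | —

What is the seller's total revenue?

Total revenue: €612

Pooled unit-bids ranked (top 9): 140 (F-1), 126 (F-2), 118 (E-1), 113 (E-2), 107 (E-3), 107 (F-3), 94 (G-1), 88 (E-4), 78 (G-2)
The (k+1)-th unit-bid is €68.
Allocation: E 4, F 3, G 2. Every unit priced at €68.
Revenue = 9 × 68 = €612.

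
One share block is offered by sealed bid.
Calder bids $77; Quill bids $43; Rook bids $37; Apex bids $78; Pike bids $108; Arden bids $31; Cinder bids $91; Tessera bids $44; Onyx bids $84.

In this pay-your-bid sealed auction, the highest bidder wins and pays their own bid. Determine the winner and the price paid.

Bids in order: 108 (Pike) > 91 (Cinder) > 84 (Onyx) > 78 (Apex) > 77 (Calder) > 44 (Tessera) > …
Pike is highest → pays own bid, $108.

Pike pays $108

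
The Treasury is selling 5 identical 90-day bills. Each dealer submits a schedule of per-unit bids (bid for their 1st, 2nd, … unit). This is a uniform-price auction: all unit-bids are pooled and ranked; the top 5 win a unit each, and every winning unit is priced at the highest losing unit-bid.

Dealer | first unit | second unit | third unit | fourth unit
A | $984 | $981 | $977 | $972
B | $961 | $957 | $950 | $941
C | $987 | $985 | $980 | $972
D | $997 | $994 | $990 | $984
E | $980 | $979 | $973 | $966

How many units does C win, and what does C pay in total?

All unit-bids, highest first — top 5: 997 (D-1), 994 (D-2), 990 (D-3), 987 (C-1), 985 (C-2)
Highest rejected unit-bid = $984.
C wins 2 unit(s) at $984 each.

C: 2 units, pays $1,968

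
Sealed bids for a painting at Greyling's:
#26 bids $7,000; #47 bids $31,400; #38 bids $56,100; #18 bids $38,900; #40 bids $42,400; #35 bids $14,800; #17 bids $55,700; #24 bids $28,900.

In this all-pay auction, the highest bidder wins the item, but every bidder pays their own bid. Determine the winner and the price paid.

All-pay auction: the highest bidder wins the item, but every bidder pays their own bid.
Bids ranked: 56,100 (#38) > 55,700 (#17) > 42,400 (#40) > 38,900 (#18) > 31,400 (#47) > 28,900 (#24) > …
#38 wins with the top bid; all bids are sunk regardless.

#38 pays $56,100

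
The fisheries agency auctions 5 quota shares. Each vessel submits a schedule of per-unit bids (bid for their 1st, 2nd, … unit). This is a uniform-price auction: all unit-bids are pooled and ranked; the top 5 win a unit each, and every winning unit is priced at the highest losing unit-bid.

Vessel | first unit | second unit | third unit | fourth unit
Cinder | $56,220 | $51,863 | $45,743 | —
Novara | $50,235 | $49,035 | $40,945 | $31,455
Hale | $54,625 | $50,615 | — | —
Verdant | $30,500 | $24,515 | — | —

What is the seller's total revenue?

Total revenue: $245,175

Pooled unit-bids ranked (top 5): 56,220 (Cinder-1), 54,625 (Hale-1), 51,863 (Cinder-2), 50,615 (Hale-2), 50,235 (Novara-1)
The (k+1)-th unit-bid is $49,035.
Allocation: Cinder 2, Hale 2, Novara 1. Every unit priced at $49,035.
Revenue = 5 × 49,035 = $245,175.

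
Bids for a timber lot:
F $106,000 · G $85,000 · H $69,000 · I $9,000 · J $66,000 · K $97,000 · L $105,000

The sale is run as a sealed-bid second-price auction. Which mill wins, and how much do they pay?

Bids in order: 106,000 (F) > 105,000 (L) > 97,000 (K) > 85,000 (G) > 69,000 (H) > 66,000 (J) > …
F wins with the highest bid; price is set by the runner-up at $105,000.

F pays $105,000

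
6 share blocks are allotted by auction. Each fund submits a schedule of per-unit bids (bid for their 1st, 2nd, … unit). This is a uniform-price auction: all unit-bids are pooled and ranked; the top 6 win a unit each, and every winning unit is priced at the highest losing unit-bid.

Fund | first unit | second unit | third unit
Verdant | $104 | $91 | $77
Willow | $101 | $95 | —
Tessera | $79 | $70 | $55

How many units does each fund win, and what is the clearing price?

All unit-bids, highest first — top 6: 104 (Verdant-1), 101 (Willow-1), 95 (Willow-2), 91 (Verdant-2), 79 (Tessera-1), 77 (Verdant-3)
First bid not allocated: $70.
Allocation: Tessera 1, Verdant 3, Willow 2.

Tessera 1, Verdant 3, Willow 2; clearing price $70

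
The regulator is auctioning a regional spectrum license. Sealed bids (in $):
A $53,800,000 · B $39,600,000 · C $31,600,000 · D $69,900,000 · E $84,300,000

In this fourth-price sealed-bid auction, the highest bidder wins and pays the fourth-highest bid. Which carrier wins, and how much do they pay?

Rule: the highest bidder wins and pays the fourth-highest bid.
Bids in order: 84,300,000 (E) > 69,900,000 (D) > 53,800,000 (A) > 39,600,000 (B) > 31,600,000 (C)
E is highest; pays the fourth-highest bid, $39,600,000.

E pays $39,600,000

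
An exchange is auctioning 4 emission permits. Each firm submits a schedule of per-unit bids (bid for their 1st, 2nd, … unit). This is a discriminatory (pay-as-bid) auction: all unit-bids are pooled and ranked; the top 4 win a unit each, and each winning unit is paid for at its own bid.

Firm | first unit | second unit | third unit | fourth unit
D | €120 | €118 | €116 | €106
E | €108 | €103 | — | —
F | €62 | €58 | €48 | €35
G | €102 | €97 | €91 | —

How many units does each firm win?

D 3, E 1

Merging the schedules and taking the best 4: 120 (D-1), 118 (D-2), 116 (D-3), 108 (E-1)
Next rejected bid: €106 (not a price — pay-as-bid).
Allocation: D 3, E 1.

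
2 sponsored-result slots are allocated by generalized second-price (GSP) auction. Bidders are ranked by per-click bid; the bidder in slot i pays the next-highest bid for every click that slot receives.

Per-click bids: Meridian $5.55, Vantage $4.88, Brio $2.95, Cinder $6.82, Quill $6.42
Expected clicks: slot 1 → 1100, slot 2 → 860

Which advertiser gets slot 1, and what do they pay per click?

Per-click bids in order: $6.82 (Cinder) > $6.42 (Quill) > $5.55 (Meridian) > …
Slot 1 goes to the first-ranked bidder, Cinder, who pays the next bid down: $6.42/click.

Cinder; $6.42 per click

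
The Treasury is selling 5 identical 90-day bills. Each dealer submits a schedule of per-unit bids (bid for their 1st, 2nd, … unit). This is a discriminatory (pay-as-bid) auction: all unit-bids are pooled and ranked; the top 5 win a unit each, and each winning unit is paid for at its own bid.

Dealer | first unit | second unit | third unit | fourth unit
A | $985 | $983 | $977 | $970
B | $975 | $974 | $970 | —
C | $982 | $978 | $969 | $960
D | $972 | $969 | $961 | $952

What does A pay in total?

All unit-bids, highest first — top 5: 985 (A-1), 983 (A-2), 982 (C-1), 978 (C-2), 977 (A-3)
Next rejected bid: $975 (not a price — pay-as-bid).
A's winning unit-bids: 985 + 983 + 977 = $2,945.

A pays $2,945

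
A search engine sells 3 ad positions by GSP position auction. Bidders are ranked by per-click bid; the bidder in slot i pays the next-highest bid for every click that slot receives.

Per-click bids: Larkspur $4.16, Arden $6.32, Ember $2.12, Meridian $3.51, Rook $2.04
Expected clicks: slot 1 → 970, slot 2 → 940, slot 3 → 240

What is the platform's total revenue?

Total revenue: $7843.40

Per-click bids in order: $6.32 (Arden) > $4.16 (Larkspur) > $3.51 (Meridian) > $2.12 (Ember) > …
Slot 1: Arden pays $4.16 × 970 = $4035.20
Slot 2: Larkspur pays $3.51 × 940 = $3299.40
Slot 3: Meridian pays $2.12 × 240 = $508.80
Total = $7843.40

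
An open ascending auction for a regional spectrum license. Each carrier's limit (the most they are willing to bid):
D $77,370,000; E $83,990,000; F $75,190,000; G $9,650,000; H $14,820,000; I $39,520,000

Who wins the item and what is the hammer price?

Open ascending-bid auction: the price rises until one bidder remains; the winner pays the price at which the last rival dropped out.
Sorting limits: 83,990,000 (E) > 77,370,000 (D) > 75,190,000 (F) > 39,520,000 (I) > 14,820,000 (H) > 9,650,000 (G)
D is the last rival to drop out, at $77,370,000; E remains and wins at that price.

E wins at $77,370,000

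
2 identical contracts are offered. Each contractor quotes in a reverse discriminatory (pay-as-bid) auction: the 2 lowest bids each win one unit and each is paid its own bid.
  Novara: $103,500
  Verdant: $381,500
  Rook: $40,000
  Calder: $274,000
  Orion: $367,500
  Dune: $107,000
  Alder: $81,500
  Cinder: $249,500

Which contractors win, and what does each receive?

Rook $40,000, Alder $81,500

Ordering the bids: 40,000 (Rook), 81,500 (Alder), 103,500 (Novara), 107,000 (Dune), …
Winners (2 units): Rook, Alder.
Each winner is paid its own bid: Rook $40,000, Alder $81,500.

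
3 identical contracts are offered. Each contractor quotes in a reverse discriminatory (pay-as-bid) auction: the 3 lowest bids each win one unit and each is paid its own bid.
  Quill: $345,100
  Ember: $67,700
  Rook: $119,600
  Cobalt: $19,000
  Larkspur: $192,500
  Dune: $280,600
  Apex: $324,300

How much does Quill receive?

Ordering the bids: 19,000 (Cobalt), 67,700 (Ember), 119,600 (Rook), 192,500 (Larkspur), 280,600 (Dune), …
Lowest 3: Cobalt, Ember, Rook.
Quill does not win → $0.

Quill is paid $0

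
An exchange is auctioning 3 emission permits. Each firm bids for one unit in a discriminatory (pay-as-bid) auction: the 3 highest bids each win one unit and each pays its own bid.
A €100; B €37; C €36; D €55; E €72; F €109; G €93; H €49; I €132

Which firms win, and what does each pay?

I €132, F €109, A €100

Ordering the bids: 132 (I), 109 (F), 100 (A), 93 (G), 72 (E), …
The 3 highest are I, F, A.
Each winner pays its own bid: I €132, F €109, A €100.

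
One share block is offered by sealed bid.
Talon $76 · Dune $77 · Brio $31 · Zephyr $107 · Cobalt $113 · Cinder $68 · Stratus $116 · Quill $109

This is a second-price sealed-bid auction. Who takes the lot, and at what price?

Stratus pays $113

Rule: the highest bidder wins and pays the second-highest bid.
Sorting bids: 116 (Stratus) > 113 (Cobalt) > 109 (Quill) > 107 (Zephyr) > 77 (Dune) > 76 (Talon) > …
Stratus is highest; pays the second-highest bid, $113.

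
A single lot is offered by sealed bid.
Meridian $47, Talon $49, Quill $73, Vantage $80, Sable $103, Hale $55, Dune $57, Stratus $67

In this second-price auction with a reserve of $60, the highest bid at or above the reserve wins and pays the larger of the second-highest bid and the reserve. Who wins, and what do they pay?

Bids ranked: 103 (Sable) > 80 (Vantage) > 73 (Quill) > 67 (Stratus) > 57 (Dune) > 55 (Hale) > …
Sable has the top bid at or above the reserve ($103).
Second-highest bid $80 exceeds the reserve $60 → payment $80.

Sable pays $80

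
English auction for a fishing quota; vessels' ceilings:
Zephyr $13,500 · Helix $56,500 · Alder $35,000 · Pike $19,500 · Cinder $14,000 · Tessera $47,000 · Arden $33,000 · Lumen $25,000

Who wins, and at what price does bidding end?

Helix wins at $47,000

Open ascending-bid auction: the price rises until one bidder remains; the winner pays the price at which the last rival dropped out.
Limits ranked: 56,500 (Helix) > 47,000 (Tessera) > 35,000 (Alder) > 33,000 (Arden) > 25,000 (Lumen) > 19,500 (Pike) > …
Once the price passes $47,000, only Helix is left; the hammer falls at Tessera's limit of $47,000.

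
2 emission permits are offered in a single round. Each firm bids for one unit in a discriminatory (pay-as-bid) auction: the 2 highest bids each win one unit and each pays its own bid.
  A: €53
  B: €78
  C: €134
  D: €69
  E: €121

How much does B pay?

B pays €0

Sorting: 134 (C), 121 (E), 78 (B), 69 (D), …
Winners (2 units): C, E.
B does not win → €0.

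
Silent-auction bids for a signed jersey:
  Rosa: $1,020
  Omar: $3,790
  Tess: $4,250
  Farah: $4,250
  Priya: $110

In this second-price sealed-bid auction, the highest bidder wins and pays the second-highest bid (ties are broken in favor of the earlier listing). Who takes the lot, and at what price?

Sorting bids: 4,250 (Tess) > 4,250 (Farah) > 3,790 (Omar) > 1,020 (Rosa) > 110 (Priya)
Tie at $4,250 → Tess wins by tie-break.
Tess is highest; pays the second-highest bid, $4,250.

Tess pays $4,250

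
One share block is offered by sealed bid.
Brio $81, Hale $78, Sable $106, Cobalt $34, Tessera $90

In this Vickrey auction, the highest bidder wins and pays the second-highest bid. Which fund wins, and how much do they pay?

Sorting bids: 106 (Sable) > 90 (Tessera) > 81 (Brio) > 78 (Hale) > 34 (Cobalt)
Second-price: Sable pays Tessera's bid of $90.

Sable pays $90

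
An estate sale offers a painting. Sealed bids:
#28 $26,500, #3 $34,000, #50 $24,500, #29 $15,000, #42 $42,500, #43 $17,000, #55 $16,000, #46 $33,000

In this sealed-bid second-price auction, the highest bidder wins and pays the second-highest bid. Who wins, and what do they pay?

Bids in order: 42,500 (#42) > 34,000 (#3) > 33,000 (#46) > 26,500 (#28) > 24,500 (#50) > 17,000 (#43) > …
#42 wins with the highest bid; price is set by the runner-up at $34,000.

#42 pays $34,000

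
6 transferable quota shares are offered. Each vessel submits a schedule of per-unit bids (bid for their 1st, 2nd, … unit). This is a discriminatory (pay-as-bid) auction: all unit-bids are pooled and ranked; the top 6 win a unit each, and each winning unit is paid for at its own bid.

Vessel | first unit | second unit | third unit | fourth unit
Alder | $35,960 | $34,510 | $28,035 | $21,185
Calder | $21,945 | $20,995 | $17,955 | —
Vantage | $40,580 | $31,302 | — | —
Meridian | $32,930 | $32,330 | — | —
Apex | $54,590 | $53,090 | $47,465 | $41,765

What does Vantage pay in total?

Vantage pays $40,580

All unit-bids, highest first — top 6: 54,590 (Apex-1), 53,090 (Apex-2), 47,465 (Apex-3), 41,765 (Apex-4), 40,580 (Vantage-1), 35,960 (Alder-1)
Next rejected bid: $34,510 (not a price — pay-as-bid).
Vantage's winning unit-bids: 40,580 = $40,580.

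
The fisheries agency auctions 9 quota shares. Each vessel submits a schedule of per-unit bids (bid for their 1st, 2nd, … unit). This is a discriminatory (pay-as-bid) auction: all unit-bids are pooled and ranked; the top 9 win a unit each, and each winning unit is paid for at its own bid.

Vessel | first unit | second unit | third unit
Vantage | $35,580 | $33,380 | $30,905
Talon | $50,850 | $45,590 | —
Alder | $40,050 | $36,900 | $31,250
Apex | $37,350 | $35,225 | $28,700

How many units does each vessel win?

Pooled unit-bids ranked (top 9): 50,850 (Talon-1), 45,590 (Talon-2), 40,050 (Alder-1), 37,350 (Apex-1), 36,900 (Alder-2), 35,580 (Vantage-1), 35,225 (Apex-2), 33,380 (Vantage-2), 31,250 (Alder-3)
Next rejected bid: $30,905 (not a price — pay-as-bid).
Allocation: Alder 3, Apex 2, Talon 2, Vantage 2.

Alder 3, Apex 2, Talon 2, Vantage 2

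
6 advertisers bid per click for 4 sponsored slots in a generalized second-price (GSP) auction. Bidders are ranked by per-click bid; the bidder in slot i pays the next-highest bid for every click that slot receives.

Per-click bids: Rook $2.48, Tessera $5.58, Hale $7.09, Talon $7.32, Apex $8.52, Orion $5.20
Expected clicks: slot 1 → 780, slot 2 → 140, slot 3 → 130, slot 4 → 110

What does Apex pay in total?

Sorting advertisers: $8.52 (Apex) > $7.32 (Talon) > $7.09 (Hale) > $5.58 (Tessera) > $5.20 (Orion) > …
Apex holds slot 1 → pays next bid $7.32 × 780 clicks = $5709.60.

Apex pays $5709.60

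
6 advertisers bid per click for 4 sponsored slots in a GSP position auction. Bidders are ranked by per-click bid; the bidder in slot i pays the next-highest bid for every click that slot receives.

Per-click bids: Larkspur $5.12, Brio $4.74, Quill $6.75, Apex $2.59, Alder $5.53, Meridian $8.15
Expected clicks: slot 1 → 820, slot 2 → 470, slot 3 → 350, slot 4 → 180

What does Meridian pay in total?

Per-click bids in order: $8.15 (Meridian) > $6.75 (Quill) > $5.53 (Alder) > $5.12 (Larkspur) > $4.74 (Brio) > …
Meridian holds slot 1 → pays next bid $6.75 × 820 clicks = $5535.00.

Meridian pays $5535.00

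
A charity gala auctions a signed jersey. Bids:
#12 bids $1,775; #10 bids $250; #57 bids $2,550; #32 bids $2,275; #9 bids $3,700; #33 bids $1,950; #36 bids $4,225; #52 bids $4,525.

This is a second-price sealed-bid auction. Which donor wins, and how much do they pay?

Second-price sealed-bid auction: the highest bidder wins and pays the second-highest bid.
Sorting bids: 4,525 (#52) > 4,225 (#36) > 3,700 (#9) > 2,550 (#57) > 2,275 (#32) > 1,950 (#33) > …
#52 wins with the highest bid; price is set by the runner-up at $4,225.

#52 pays $4,225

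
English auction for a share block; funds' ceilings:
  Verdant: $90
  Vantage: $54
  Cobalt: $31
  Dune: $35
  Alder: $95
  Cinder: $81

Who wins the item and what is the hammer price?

Alder wins at $90

Limits ranked: 95 (Alder) > 90 (Verdant) > 81 (Cinder) > 54 (Vantage) > 35 (Dune) > 31 (Cobalt)
Once the price passes $90, only Alder is left; the hammer falls at Verdant's limit of $90.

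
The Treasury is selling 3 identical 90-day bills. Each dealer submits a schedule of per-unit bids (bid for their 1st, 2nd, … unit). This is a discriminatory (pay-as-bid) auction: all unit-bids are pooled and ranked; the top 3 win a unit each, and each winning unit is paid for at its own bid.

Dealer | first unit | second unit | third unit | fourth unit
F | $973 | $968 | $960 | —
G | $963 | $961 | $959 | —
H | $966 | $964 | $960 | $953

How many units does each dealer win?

F 2, H 1

Pooled unit-bids ranked (top 3): 973 (F-1), 968 (F-2), 966 (H-1)
Next rejected bid: $964 (not a price — pay-as-bid).
Allocation: F 2, H 1.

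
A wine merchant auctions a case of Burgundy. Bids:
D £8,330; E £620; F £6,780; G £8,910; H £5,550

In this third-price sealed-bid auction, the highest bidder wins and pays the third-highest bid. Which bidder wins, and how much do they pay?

G pays £6,780

Third-price sealed-bid auction: the highest bidder wins and pays the third-highest bid.
Sorting bids: 8,910 (G) > 8,330 (D) > 6,780 (F) > 5,550 (H) > 620 (E)
G is highest; pays the third-highest bid, £6,780.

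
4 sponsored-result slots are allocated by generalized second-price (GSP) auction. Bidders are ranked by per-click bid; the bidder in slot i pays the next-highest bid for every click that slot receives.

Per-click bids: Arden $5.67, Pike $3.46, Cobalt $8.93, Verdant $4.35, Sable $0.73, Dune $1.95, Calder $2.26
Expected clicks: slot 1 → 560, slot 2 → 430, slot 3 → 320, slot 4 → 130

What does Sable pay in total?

Sorting advertisers: $8.93 (Cobalt) > $5.67 (Arden) > $4.35 (Verdant) > $3.46 (Pike) > $2.26 (Calder) > …
Sable ranks below slot 4 → no slot, pays nothing.

Sable pays $0.00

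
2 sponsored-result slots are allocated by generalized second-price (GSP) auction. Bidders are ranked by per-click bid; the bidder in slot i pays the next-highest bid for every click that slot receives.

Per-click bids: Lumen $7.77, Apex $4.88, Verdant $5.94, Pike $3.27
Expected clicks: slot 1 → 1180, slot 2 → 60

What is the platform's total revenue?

Total revenue: $7302.00

Sorting advertisers: $7.77 (Lumen) > $5.94 (Verdant) > $4.88 (Apex) > …
Slot 1: Lumen pays $5.94 × 1180 = $7009.20
Slot 2: Verdant pays $4.88 × 60 = $292.80
Total = $7302.00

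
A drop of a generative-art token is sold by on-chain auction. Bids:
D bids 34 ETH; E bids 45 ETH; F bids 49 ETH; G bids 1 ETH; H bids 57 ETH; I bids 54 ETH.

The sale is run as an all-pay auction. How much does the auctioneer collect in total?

Total revenue: 240 ETH

Sorting bids: 57 (H) > 54 (I) > 49 (F) > 45 (E) > 34 (D) > 1 (G)
H wins with the top bid; all bids are sunk regardless.
Every bidder forfeits their bid regardless of winning.
Revenue = 34 + 45 + 49 + 1 + 57 + 54 = 240 ETH.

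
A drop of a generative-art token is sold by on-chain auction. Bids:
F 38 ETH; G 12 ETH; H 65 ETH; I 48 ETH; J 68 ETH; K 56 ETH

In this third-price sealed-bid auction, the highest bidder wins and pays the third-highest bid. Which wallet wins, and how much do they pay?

Third-price sealed-bid auction: the highest bidder wins and pays the third-highest bid.
Sorting bids: 68 (J) > 65 (H) > 56 (K) > 48 (I) > 38 (F) > 12 (G)
J wins; payment is bid #3 in the ranking = 56 ETH.

J pays 56 ETH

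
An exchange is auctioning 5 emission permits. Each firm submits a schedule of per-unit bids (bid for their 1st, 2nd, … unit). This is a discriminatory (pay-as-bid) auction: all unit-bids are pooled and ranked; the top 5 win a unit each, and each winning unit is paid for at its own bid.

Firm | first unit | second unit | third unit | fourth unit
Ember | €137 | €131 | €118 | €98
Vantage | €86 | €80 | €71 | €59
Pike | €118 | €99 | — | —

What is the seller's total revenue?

Pooled unit-bids ranked (top 5): 137 (Ember-1), 131 (Ember-2), 118 (Ember-3), 118 (Pike-1), 99 (Pike-2)
Next rejected bid: €98 (not a price — pay-as-bid).
Each winning unit pays its own bid.
Revenue = 137 + 131 + 118 + 118 + 99 = €603.

Total revenue: €603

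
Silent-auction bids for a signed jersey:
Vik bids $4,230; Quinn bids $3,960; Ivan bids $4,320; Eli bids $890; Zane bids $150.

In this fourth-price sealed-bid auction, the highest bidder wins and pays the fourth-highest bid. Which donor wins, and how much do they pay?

Ivan pays $890

Bids ranked: 4,320 (Ivan) > 4,230 (Vik) > 3,960 (Quinn) > 890 (Eli) > 150 (Zane)
Ivan wins; payment is bid #4 in the ranking = $890.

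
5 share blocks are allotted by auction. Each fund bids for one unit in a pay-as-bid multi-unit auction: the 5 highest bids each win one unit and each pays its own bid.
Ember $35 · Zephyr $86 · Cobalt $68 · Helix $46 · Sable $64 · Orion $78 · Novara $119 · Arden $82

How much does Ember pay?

Ember pays $0

Bids ranked high→low: 119 (Novara), 86 (Zephyr), 82 (Arden), 78 (Orion), 68 (Cobalt), 64 (Sable), 46 (Helix), …
The 5 highest are Novara, Zephyr, Arden, Orion, Cobalt.
Ember does not win → $0.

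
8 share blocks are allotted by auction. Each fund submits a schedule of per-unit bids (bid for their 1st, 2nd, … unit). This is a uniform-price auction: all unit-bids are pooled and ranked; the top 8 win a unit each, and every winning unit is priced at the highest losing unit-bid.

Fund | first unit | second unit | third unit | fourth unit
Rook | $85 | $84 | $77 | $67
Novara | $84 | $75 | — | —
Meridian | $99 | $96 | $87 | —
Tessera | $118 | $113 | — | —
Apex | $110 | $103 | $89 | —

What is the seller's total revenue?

Total revenue: $680

Merging the schedules and taking the best 8: 118 (Tessera-1), 113 (Tessera-2), 110 (Apex-1), 103 (Apex-2), 99 (Meridian-1), 96 (Meridian-2), 89 (Apex-3), 87 (Meridian-3)
Highest rejected unit-bid = $85.
Allocation: Apex 3, Meridian 3, Tessera 2. Every unit priced at $85.
Revenue = 8 × 85 = $680.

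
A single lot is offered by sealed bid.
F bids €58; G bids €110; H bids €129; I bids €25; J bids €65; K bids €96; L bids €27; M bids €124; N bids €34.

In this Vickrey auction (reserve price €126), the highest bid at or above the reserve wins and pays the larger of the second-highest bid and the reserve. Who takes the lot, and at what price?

Vickrey auction (reserve price €126): the highest bid at or above the reserve wins and pays the larger of the second-highest bid and the reserve.
Sorting bids: 129 (H) > 124 (M) > 110 (G) > 96 (K) > 65 (J) > 58 (F) > …
H has the top bid at or above the reserve (€129).
Second-highest bid €124 is below the reserve €126, so the reserve binds → payment €126.

H pays €126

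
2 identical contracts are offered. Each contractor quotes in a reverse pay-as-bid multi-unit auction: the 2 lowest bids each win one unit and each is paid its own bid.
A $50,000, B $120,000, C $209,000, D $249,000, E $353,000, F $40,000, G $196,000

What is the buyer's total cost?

Total cost: $90,000

Sorting: 40,000 (F), 50,000 (A), 120,000 (B), 196,000 (G), …
Winners (2 units): F, A.
Total cost = 40,000 + 50,000 = $90,000.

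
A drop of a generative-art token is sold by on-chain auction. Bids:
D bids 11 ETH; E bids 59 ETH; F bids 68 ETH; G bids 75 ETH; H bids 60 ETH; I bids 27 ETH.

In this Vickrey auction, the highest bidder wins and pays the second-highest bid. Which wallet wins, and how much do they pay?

Bids in order: 75 (G) > 68 (F) > 60 (H) > 59 (E) > 27 (I) > 11 (D)
G is highest; pays the second-highest bid, 68 ETH.

G pays 68 ETH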